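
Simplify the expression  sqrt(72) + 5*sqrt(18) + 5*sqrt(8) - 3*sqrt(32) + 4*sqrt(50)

sqrt(72) = 6*sqrt(2); 5*sqrt(18) = 15*sqrt(2); 5*sqrt(8) = 10*sqrt(2); 3*sqrt(32) = 12*sqrt(2); 4*sqrt(50) = 20*sqrt(2)
Combine: (6 + 15 + 10 - 12 + 20)·sqrt(2) = 39*sqrt(2)

39*sqrt(2)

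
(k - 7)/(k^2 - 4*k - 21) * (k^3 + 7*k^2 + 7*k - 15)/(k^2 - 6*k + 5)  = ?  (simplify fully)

Factor: k^2 - 4*k - 21 = (k + 3)*(k - 7);  k^3 + 7*k^2 + 7*k - 15 = (k + 3)*(k + 5)*(k - 1);  k^2 - 6*k + 5 = (k - 1)*(k - 5)
Cancel the common factors (k - 1), (k - 7), (k + 3).

(k + 5)/(k - 5)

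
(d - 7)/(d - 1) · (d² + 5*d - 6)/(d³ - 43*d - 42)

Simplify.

Factor: d² + 5*d - 6 = (d + 6)·(d - 1);  d³ - 43*d - 42 = (d - 7)·(d + 6)·(d + 1)
Cancel the common factors (d - 1), (d + 6), (d - 7).

1/(d + 1)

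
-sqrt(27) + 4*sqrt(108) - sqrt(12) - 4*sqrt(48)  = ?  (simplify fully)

sqrt(27) = 3*sqrt(3); 4*sqrt(108) = 24*sqrt(3); sqrt(12) = 2*sqrt(3); 4*sqrt(48) = 16*sqrt(3)
Combine: (-3 + 24 - 2 - 16)·sqrt(3) = 3*sqrt(3)

3*sqrt(3)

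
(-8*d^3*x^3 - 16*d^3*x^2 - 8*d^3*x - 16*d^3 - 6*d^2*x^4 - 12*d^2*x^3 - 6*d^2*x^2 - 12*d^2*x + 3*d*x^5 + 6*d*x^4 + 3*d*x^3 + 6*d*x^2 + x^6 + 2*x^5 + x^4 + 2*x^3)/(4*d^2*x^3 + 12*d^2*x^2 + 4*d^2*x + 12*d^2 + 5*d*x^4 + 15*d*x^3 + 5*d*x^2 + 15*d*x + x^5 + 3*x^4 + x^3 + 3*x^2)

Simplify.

(-2*d*x - 4*d + x^2 + 2*x)/(x + 3)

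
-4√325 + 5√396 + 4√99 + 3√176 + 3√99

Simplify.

-20*√13 + 63*√11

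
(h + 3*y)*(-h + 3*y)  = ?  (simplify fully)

Difference of squares with P = 3*y, Q = h.

-h^2 + 9*y^2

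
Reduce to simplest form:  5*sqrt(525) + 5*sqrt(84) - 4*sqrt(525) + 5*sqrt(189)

30*sqrt(21)

5*sqrt(525) = 25*sqrt(21); 5*sqrt(84) = 10*sqrt(21); 4*sqrt(525) = 20*sqrt(21); 5*sqrt(189) = 15*sqrt(21)
Combine: (25 + 10 - 20 + 15)·sqrt(21) = 30*sqrt(21)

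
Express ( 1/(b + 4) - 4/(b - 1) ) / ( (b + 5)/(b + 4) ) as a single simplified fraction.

(-3*b - 17)/(b² + 4*b - 5)

Numerator: 1/(b + 4) - 4/(b - 1) = (-3*b - 17)/(b² + 3*b - 4)
Denominator: (b + 5)/(b + 4) = (b + 5)/(b + 4)
Divide: ((-3*b - 17)/(b² + 3*b - 4)) · ((b + 4)/(b + 5)) = (-3*b - 17)/(b² + 4*b - 5)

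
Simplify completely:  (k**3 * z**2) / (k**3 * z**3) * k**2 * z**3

k**2*z**2

Quotient: (z**-1)
Multiply by k**2 * z**3: add exponents.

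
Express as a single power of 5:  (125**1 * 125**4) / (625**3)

5**3

125**1 = 5**3; 125**4 = 5**12; 625**3 = 5**12
Combine exponents: 5**3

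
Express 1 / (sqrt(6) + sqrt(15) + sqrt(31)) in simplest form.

Group as (sqrt(6) + sqrt(15)) + sqrt(31); multiply by (sqrt(6) + sqrt(15)) - sqrt(31), then rationalise the remaining surd.

(-3*sqrt(310) - 5*sqrt(31) + 11*sqrt(15) + 20*sqrt(6))/130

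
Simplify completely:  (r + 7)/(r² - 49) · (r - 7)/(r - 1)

1/(r - 1)

Factor: r² - 49 = (r + 7)·(r - 7)
Cancel the common factors (r - 7), (r + 7).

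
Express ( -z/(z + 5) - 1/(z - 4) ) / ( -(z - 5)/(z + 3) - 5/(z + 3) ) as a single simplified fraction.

(z**3 - 4*z + 15)/(z**3 + z**2 - 20*z)

Numerator: -z/(z + 5) - 1/(z - 4) = (-z**2 + 3*z - 5)/(z**2 + z - 20)
Denominator: -(z - 5)/(z + 3) - 5/(z + 3) = -z/(z + 3)
Divide: ((-z**2 + 3*z - 5)/(z**2 + z - 20)) · (-(z + 3)/z) = (z**3 - 4*z + 15)/(z**3 + z**2 - 20*z)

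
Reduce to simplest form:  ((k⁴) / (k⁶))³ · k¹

k^(-5)

Inside the bracket: (k^-2)
Raise to the power 3: (k^-6)
Multiply by k¹: add exponents.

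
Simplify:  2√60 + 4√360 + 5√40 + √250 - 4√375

2√60 = 4*√15; 4√360 = 24*√10; 5√40 = 10*√10; √250 = 5*√10; 4√375 = 20*√15

-16*√15 + 39*√10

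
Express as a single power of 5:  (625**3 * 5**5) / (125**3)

5**8

625**3 = 5**12; 5**5 = 5**5; 125**3 = 5**9
Combine exponents: 5**8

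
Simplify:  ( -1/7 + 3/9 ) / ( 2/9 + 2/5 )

15/49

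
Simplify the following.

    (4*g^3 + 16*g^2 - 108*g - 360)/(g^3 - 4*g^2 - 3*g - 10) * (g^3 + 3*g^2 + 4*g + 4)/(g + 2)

Factor: 4*g^3 + 16*g^2 - 108*g - 360 = 4*(g + 6)*(g + 3)*(g - 5);  g^3 - 4*g^2 - 3*g - 10 = (g - 5)*(g^2 + g + 2);  g^3 + 3*g^2 + 4*g + 4 = (g + 2)*(g^2 + g + 2)
Cancel the common factors (g^2 + g + 2), (g + 2), (g - 5).

4*g^2 + 36*g + 72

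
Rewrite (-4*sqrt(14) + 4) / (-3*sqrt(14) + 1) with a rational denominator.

(-8*sqrt(14) + 164)/125

Multiply numerator and denominator by 1 + 3*sqrt(14).
Denominator becomes -125; numerator becomes -164 + 8*sqrt(14).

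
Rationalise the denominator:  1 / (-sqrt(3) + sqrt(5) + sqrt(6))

(-4*sqrt(3) + sqrt(6) + 2*sqrt(5) + 3*sqrt(10))/28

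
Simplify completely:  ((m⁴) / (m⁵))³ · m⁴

m

Inside the bracket: (m^-1)
Raise to the power 3: (m^-3)
Multiply by m⁴: add exponents.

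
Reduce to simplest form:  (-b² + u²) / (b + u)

-b² + u² factors as (-b + u)*(b + u).

-b + u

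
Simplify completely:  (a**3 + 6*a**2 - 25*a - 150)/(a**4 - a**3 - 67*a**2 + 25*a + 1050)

1/(a - 7)

Factor: a**3 + 6*a**2 - 25*a - 150 = (a - 5)*(a + 6)*(a + 5);  a**4 - a**3 - 67*a**2 + 25*a + 1050 = (a + 5)*(a + 6)*(a - 5)*(a - 7)
Cancel the common factors (a + 6), (a + 5), (a - 5).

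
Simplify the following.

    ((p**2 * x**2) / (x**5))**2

p**4/x**6

Inside the bracket: p**2 * (x**-3)
Raise to the power 2: p**4 * (x**-6)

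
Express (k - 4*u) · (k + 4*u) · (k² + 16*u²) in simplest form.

Telescope via difference of squares: (k+(4*u))(k-(4*u)) = k² - 16*u², then repeat with the next factor.

k⁴ - 256*u⁴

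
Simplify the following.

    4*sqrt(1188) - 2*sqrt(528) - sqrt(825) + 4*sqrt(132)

19*sqrt(33)

4*sqrt(1188) = 24*sqrt(33); 2*sqrt(528) = 8*sqrt(33); sqrt(825) = 5*sqrt(33); 4*sqrt(132) = 8*sqrt(33)
Combine: (24 - 8 - 5 + 8)·sqrt(33) = 19*sqrt(33)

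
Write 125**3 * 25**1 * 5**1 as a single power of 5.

5**12

125**3 = 5**9; 25**1 = 5**2; 5**1 = 5**1
Combine exponents: 5**12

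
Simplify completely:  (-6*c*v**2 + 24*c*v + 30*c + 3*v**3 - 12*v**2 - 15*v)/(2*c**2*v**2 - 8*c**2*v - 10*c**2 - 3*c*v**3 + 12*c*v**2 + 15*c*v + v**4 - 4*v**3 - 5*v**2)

3/(-c + v)

Factor: -6*c*v**2 + 24*c*v + 30*c + 3*v**3 - 12*v**2 - 15*v = 3*(v + 1)*(v - 5)*(-2*c + v);  2*c**2*v**2 - 8*c**2*v - 10*c**2 - 3*c*v**3 + 12*c*v**2 + 15*c*v + v**4 - 4*v**3 - 5*v**2 = (-2*c + v)*(v + 1)*(v - 5)*(-c + v)
Cancel the common factors (-2*c + v), (v - 5), (v + 1).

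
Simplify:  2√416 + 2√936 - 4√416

2√416 = 8*√26; 2√936 = 12*√26; 4√416 = 16*√26
Combine: (8 + 12 - 16)·√26 = 4*√26

4*√26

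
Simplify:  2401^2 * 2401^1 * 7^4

7^16

2401^2 = 7^8; 2401^1 = 7^4; 7^4 = 7^4
Combine exponents: 7^16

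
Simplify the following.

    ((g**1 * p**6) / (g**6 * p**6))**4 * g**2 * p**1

Inside the bracket: (g**-5)
Raise to the power 4: (g**-20)
Multiply by g**2 * p**1: add exponents.

p/g**18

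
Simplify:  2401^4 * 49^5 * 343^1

7^29

2401^4 = 7^16; 49^5 = 7^10; 343^1 = 7^3
Combine exponents: 7^29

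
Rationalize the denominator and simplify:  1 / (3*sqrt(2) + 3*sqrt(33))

(-sqrt(2) + sqrt(33))/93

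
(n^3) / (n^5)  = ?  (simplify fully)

Quotient: (n^-2)

n^(-2)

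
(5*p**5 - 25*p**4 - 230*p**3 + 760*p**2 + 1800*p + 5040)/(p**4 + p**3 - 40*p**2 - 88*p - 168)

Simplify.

5*p - 30

Factor: 5*p**5 - 25*p**4 - 230*p**3 + 760*p**2 + 1800*p + 5040 = 5*(p + 6)*(p**2 + 2*p + 4)*(p - 6)*(p - 7);  p**4 + p**3 - 40*p**2 - 88*p - 168 = (p + 6)*(p - 7)*(p**2 + 2*p + 4)
Cancel the common factors (p**2 + 2*p + 4), (p - 7), (p + 6).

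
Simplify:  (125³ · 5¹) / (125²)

5^4

125³ = 5^9; 5¹ = 5^1; 125² = 5^6
Combine exponents: 5^4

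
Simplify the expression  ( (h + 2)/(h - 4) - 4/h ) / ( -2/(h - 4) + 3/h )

(h^2 - 2*h + 16)/(h - 12)

Numerator: (h + 2)/(h - 4) - 4/h = (h^2 - 2*h + 16)/(h^2 - 4*h)
Denominator: -2/(h - 4) + 3/h = (h - 12)/(h^2 - 4*h)
Divide: ((h^2 - 2*h + 16)/(h^2 - 4*h)) · ((h^2 - 4*h)/(h - 12)) = (h^2 - 2*h + 16)/(h - 12)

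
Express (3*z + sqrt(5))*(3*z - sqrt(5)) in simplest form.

9*z**2 - 5

(3*z)**2 - (sqrt(5))**2 = 9*z**2 - 5.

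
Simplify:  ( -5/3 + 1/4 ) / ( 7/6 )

Numerator: -5/3 + 1/4 = -17/12
Denominator: 7/6 = 7/6
Divide: (-17/12) · (6/7) = -17/14

-17/14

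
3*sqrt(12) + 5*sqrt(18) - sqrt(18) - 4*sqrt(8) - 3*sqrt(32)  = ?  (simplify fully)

-8*sqrt(2) + 6*sqrt(3)

3*sqrt(12) = 6*sqrt(3); 5*sqrt(18) = 15*sqrt(2); sqrt(18) = 3*sqrt(2); 4*sqrt(8) = 8*sqrt(2); 3*sqrt(32) = 12*sqrt(2)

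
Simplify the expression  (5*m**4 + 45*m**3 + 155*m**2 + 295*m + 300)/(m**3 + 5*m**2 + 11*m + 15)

5*m + 20

Factor: 5*m**4 + 45*m**3 + 155*m**2 + 295*m + 300 = 5*(m + 3)*(m + 4)*(m**2 + 2*m + 5);  m**3 + 5*m**2 + 11*m + 15 = (m**2 + 2*m + 5)*(m + 3)
Cancel the common factors (m**2 + 2*m + 5), (m + 3).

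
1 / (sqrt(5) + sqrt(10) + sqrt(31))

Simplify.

(-13*sqrt(10) - 18*sqrt(5) + 5*sqrt(62) + 8*sqrt(31))/28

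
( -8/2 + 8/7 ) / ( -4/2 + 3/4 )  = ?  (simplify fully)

Numerator: -8/2 + 8/7 = -20/7
Denominator: -4/2 + 3/4 = -5/4
Divide: (-20/7) · (-4/5) = 16/7

16/7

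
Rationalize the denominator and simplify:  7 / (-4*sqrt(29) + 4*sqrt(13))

(-7*sqrt(29) - 7*sqrt(13))/64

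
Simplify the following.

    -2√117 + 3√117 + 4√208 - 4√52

11*√13

2√117 = 6*√13; 3√117 = 9*√13; 4√208 = 16*√13; 4√52 = 8*√13
Combine: (-6 + 9 + 16 - 8)·√13 = 11*√13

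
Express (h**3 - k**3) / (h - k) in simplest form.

h**3 - k**3 = (h - k)(h**2 + h*k + k**2).

h**2 + h*k + k**2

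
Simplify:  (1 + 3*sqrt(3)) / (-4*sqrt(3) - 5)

Multiply numerator and denominator by -5 + 4*sqrt(3).
Denominator becomes -23; numerator becomes -11*sqrt(3) + 31.

(-31 + 11*sqrt(3))/23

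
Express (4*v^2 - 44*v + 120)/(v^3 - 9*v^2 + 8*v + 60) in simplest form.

4/(v + 2)

Factor: 4*v^2 - 44*v + 120 = 4*(v - 6)*(v - 5);  v^3 - 9*v^2 + 8*v + 60 = (v - 6)*(v + 2)*(v - 5)
Cancel the common factors (v - 6), (v - 5).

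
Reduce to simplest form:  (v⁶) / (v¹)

Quotient: v⁵

v⁵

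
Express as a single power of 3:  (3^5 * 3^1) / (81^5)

3^5 = 3^5; 3^1 = 3^1; 81^5 = 3^20
Combine exponents: 3^(-14)

3^(-14)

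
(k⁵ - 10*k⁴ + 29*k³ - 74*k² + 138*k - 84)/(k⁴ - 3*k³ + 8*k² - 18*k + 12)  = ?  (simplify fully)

k - 7

Factor: k⁵ - 10*k⁴ + 29*k³ - 74*k² + 138*k - 84 = (k - 1)·(k - 7)·(k² + 6)·(k - 2);  k⁴ - 3*k³ + 8*k² - 18*k + 12 = (k - 1)·(k - 2)·(k² + 6)
Cancel the common factors (k² + 6), (k - 1), (k - 2).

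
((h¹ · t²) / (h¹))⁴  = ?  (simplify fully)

t⁸

Inside the bracket: t²
Raise to the power 4: t⁸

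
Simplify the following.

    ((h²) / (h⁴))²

h^(-4)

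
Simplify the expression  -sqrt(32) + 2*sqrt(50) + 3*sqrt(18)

15*sqrt(2)

sqrt(32) = 4*sqrt(2); 2*sqrt(50) = 10*sqrt(2); 3*sqrt(18) = 9*sqrt(2)
Combine: (-4 + 10 + 9)·sqrt(2) = 15*sqrt(2)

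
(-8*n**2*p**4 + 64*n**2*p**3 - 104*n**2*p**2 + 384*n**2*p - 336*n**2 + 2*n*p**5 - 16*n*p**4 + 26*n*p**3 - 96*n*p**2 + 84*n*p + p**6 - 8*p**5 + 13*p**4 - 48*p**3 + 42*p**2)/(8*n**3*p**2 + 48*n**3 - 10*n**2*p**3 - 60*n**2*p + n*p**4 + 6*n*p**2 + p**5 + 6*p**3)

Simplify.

Factor: -8*n**2*p**4 + 64*n**2*p**3 - 104*n**2*p**2 + 384*n**2*p - 336*n**2 + 2*n*p**5 - 16*n*p**4 + 26*n*p**3 - 96*n*p**2 + 84*n*p + p**6 - 8*p**5 + 13*p**4 - 48*p**3 + 42*p**2 = (p - 1)*(p**2 + 6)*(-2*n + p)*(4*n + p)*(p - 7);  8*n**3*p**2 + 48*n**3 - 10*n**2*p**3 - 60*n**2*p + n*p**4 + 6*n*p**2 + p**5 + 6*p**3 = (4*n + p)*(-2*n + p)*(p**2 + 6)*(-n + p)
Cancel the common factors (p**2 + 6), (4*n + p), (-2*n + p).

(p**2 - 8*p + 7)/(-n + p)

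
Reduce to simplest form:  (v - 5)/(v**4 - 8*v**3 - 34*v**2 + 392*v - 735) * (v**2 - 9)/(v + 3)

1/(v**2 - 49)

Factor: v**4 - 8*v**3 - 34*v**2 + 392*v - 735 = (v - 7)*(v + 7)*(v - 3)*(v - 5);  v**2 - 9 = (v - 3)*(v + 3)
Cancel the common factors (v - 5), (v + 3), (v - 3).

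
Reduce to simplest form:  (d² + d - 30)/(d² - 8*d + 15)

(d + 6)/(d - 3)

Factor: d² + d - 30 = (d + 6)·(d - 5);  d² - 8*d + 15 = (d - 3)·(d - 5)
Cancel the common factor (d - 5).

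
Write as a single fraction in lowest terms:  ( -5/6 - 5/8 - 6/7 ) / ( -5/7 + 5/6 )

-389/20

Numerator: -5/6 - 5/8 - 6/7 = -389/168
Denominator: -5/7 + 5/6 = 5/42
Divide: (-389/168) · (42/5) = -389/20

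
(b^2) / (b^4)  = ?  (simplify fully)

b^(-2)

Quotient: (b^-2)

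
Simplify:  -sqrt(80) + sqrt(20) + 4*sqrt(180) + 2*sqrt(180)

34*sqrt(5)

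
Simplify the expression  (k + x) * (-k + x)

-k^2 + x^2

Pair the conjugate factors: (x+k)(x-k) = -k^2 + x^2.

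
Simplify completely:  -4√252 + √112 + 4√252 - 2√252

-8*√7

4√252 = 24*√7; √112 = 4*√7; 4√252 = 24*√7; 2√252 = 12*√7
Combine: (-24 + 4 + 24 - 12)·√7 = -8*√7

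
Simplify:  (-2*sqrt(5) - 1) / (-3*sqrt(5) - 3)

Multiply numerator and denominator by -3 + 3*sqrt(5).
Denominator becomes -36; numerator becomes -27 + 3*sqrt(5).

(-sqrt(5) + 9)/12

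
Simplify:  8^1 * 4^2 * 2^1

2^8

8^1 = 2^3; 4^2 = 2^4; 2^1 = 2^1
Combine exponents: 2^8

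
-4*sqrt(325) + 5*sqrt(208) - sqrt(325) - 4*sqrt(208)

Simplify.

4*sqrt(325) = 20*sqrt(13); 5*sqrt(208) = 20*sqrt(13); sqrt(325) = 5*sqrt(13); 4*sqrt(208) = 16*sqrt(13)
Combine: (-20 + 20 - 5 - 16)·sqrt(13) = -21*sqrt(13)

-21*sqrt(13)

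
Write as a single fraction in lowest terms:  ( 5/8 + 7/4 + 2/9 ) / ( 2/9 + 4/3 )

Numerator: 5/8 + 7/4 + 2/9 = 187/72
Denominator: 2/9 + 4/3 = 14/9
Divide: (187/72) · (9/14) = 187/112

187/112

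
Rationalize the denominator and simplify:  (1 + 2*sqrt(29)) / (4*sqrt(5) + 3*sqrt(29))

(-8*sqrt(145) - 4*sqrt(5) + 3*sqrt(29) + 174)/181

Multiply numerator and denominator by -4*sqrt(5) + 3*sqrt(29).
Denominator becomes 181; numerator becomes -8*sqrt(145) - 4*sqrt(5) + 3*sqrt(29) + 174.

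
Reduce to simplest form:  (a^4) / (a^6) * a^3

a

Quotient: (a^-2)
Multiply by a^3: add exponents.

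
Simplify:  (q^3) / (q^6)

q^(-3)

Quotient: (q^-3)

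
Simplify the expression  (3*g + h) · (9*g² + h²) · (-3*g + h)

Telescope via difference of squares: (h+(3*g))(h-(3*g)) = -9*g² + h², then repeat with the next factor.

-81*g⁴ + h⁴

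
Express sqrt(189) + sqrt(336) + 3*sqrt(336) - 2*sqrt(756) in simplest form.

sqrt(189) = 3*sqrt(21); sqrt(336) = 4*sqrt(21); 3*sqrt(336) = 12*sqrt(21); 2*sqrt(756) = 12*sqrt(21)
Combine: (3 + 4 + 12 - 12)·sqrt(21) = 7*sqrt(21)

7*sqrt(21)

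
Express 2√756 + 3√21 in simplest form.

15*√21

2√756 = 12*√21; 3√21 = 3*√21
Combine: (12 + 3)·√21 = 15*√21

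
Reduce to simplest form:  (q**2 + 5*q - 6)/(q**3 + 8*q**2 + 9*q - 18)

Factor: q**2 + 5*q - 6 = (q + 6)*(q - 1);  q**3 + 8*q**2 + 9*q - 18 = (q + 3)*(q + 6)*(q - 1)
Cancel the common factors (q + 6), (q - 1).

1/(q + 3)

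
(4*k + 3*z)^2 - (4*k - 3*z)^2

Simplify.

Only the odd-power cross terms survive.

48*k*z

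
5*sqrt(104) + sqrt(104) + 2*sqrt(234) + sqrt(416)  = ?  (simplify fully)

22*sqrt(26)

5*sqrt(104) = 10*sqrt(26); sqrt(104) = 2*sqrt(26); 2*sqrt(234) = 6*sqrt(26); sqrt(416) = 4*sqrt(26)
Combine: (10 + 2 + 6 + 4)·sqrt(26) = 22*sqrt(26)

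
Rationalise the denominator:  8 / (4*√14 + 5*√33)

(-32*√14 + 40*√33)/601

Multiply numerator and denominator by -5*√33 + 4*√14.
Denominator becomes -601; numerator becomes -40*√33 + 32*√14.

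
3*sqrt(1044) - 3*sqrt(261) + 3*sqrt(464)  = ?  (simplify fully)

3*sqrt(1044) = 18*sqrt(29); 3*sqrt(261) = 9*sqrt(29); 3*sqrt(464) = 12*sqrt(29)
Combine: (18 - 9 + 12)·sqrt(29) = 21*sqrt(29)

21*sqrt(29)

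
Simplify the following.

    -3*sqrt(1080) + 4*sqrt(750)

3*sqrt(1080) = 18*sqrt(30); 4*sqrt(750) = 20*sqrt(30)
Combine: (-18 + 20)·sqrt(30) = 2*sqrt(30)

2*sqrt(30)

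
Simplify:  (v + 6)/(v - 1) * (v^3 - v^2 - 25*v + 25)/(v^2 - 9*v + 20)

Factor: v^3 - v^2 - 25*v + 25 = (v - 1)*(v + 5)*(v - 5);  v^2 - 9*v + 20 = (v - 5)*(v - 4)
Cancel the common factors (v - 5), (v - 1).

(v^2 + 11*v + 30)/(v - 4)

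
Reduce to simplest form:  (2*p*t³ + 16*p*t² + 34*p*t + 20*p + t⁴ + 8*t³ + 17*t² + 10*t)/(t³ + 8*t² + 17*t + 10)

Factor: 2*p*t³ + 16*p*t² + 34*p*t + 20*p + t⁴ + 8*t³ + 17*t² + 10*t = (t + 5)·(t + 1)·(2*p + t)·(t + 2);  t³ + 8*t² + 17*t + 10 = (t + 2)·(t + 5)·(t + 1)
Cancel the common factors (t + 1), (t + 5), (t + 2).

2*p + t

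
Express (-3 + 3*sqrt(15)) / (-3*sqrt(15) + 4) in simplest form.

Multiply numerator and denominator by 4 + 3*sqrt(15).
Denominator becomes -119; numerator becomes 3*sqrt(15) + 123.

(-123 - 3*sqrt(15))/119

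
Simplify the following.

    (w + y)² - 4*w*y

Expanding gives w² - 2*w*y + y², a perfect square.

(w - y)²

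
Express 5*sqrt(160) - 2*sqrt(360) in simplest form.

5*sqrt(160) = 20*sqrt(10); 2*sqrt(360) = 12*sqrt(10)
Combine: (20 - 12)·sqrt(10) = 8*sqrt(10)

8*sqrt(10)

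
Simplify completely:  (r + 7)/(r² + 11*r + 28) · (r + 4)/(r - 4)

1/(r - 4)

Factor: r² + 11*r + 28 = (r + 4)·(r + 7)
Cancel the common factors (r + 7), (r + 4).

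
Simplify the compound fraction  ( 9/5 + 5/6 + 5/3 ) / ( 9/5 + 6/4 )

43/33

Numerator: 9/5 + 5/6 + 5/3 = 43/10
Denominator: 9/5 + 6/4 = 33/10
Divide: (43/10) · (10/33) = 43/33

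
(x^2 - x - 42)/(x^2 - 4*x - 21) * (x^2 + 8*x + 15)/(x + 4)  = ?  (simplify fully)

(x^2 + 11*x + 30)/(x + 4)

Factor: x^2 - x - 42 = (x - 7)*(x + 6);  x^2 - 4*x - 21 = (x + 3)*(x - 7);  x^2 + 8*x + 15 = (x + 3)*(x + 5)
Cancel the common factors (x - 7), (x + 3).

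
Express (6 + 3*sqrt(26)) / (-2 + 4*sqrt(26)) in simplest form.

(15*sqrt(26) + 162)/206

Multiply numerator and denominator by -4*sqrt(26) - 2.
Denominator becomes -412; numerator becomes -324 - 30*sqrt(26).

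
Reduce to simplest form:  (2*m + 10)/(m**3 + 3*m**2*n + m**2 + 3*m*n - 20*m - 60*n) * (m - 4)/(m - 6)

Factor: 2*m + 10 = 2*(m + 5);  m**3 + 3*m**2*n + m**2 + 3*m*n - 20*m - 60*n = (m + 5)*(m + 3*n)*(m - 4)
Cancel the common factors (m + 5), (m - 4).

2/(m**2 + 3*m*n - 6*m - 18*n)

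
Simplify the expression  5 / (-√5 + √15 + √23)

(-165*√5 - 15*√23 + 65*√15 + 50*√69)/291

Group as (√15 + √23) - √5; multiply by (√15 + √23) + √5, then rationalise the remaining surd.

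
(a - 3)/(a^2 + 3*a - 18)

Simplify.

1/(a + 6)

Factor: a^2 + 3*a - 18 = (a + 6)*(a - 3)
Cancel the common factor (a - 3).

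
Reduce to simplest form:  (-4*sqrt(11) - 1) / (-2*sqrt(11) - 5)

Multiply numerator and denominator by -5 + 2*sqrt(11).
Denominator becomes -19; numerator becomes -83 + 18*sqrt(11).

(-18*sqrt(11) + 83)/19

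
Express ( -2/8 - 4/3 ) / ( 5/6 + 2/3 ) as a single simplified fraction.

Numerator: -2/8 - 4/3 = -19/12
Denominator: 5/6 + 2/3 = 3/2
Divide: (-19/12) · (2/3) = -19/18

-19/18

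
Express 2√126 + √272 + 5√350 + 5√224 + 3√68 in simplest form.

2√126 = 6*√14; √272 = 4*√17; 5√350 = 25*√14; 5√224 = 20*√14; 3√68 = 6*√17

10*√17 + 51*√14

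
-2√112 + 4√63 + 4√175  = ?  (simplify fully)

24*√7

2√112 = 8*√7; 4√63 = 12*√7; 4√175 = 20*√7
Combine: (-8 + 12 + 20)·√7 = 24*√7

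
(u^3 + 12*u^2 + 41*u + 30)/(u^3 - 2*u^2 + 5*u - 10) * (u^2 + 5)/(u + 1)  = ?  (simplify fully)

Factor: u^3 + 12*u^2 + 41*u + 30 = (u + 6)*(u + 5)*(u + 1);  u^3 - 2*u^2 + 5*u - 10 = (u^2 + 5)*(u - 2)
Cancel the common factors (u^2 + 5), (u + 1).

(u^2 + 11*u + 30)/(u - 2)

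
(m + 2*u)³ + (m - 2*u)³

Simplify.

Write as f(m,(2*u)) + f(m,-(2*u)) and expand.

2*m*(m² + 12*u²)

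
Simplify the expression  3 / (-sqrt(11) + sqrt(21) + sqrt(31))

(-123*sqrt(11) + 3*sqrt(31) + 63*sqrt(21) + 6*sqrt(7161))/923

Group as (sqrt(21) + sqrt(31)) - sqrt(11); multiply by (sqrt(21) + sqrt(31)) + sqrt(11), then rationalise the remaining surd.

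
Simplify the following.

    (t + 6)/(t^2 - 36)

1/(t - 6)

Factor: t^2 - 36 = (t - 6)*(t + 6)
Cancel the common factor (t + 6).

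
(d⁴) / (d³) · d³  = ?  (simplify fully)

Quotient: d¹
Multiply by d³: add exponents.

d⁴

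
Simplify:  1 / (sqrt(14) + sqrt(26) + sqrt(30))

(-2*sqrt(2730) + 5*sqrt(30) + 9*sqrt(26) + 21*sqrt(14))/678

Group as (sqrt(14) + sqrt(30)) + sqrt(26); multiply by (sqrt(14) + sqrt(30)) - sqrt(26), then rationalise the remaining surd.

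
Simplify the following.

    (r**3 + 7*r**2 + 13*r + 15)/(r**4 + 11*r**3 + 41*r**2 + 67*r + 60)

Factor: r**3 + 7*r**2 + 13*r + 15 = (r**2 + 2*r + 3)*(r + 5);  r**4 + 11*r**3 + 41*r**2 + 67*r + 60 = (r**2 + 2*r + 3)*(r + 5)*(r + 4)
Cancel the common factors (r**2 + 2*r + 3), (r + 5).

1/(r + 4)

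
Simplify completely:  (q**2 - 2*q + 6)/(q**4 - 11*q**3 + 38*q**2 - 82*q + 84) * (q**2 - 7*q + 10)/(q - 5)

Factor: q**4 - 11*q**3 + 38*q**2 - 82*q + 84 = (q**2 - 2*q + 6)*(q - 2)*(q - 7);  q**2 - 7*q + 10 = (q - 5)*(q - 2)
Cancel the common factors (q**2 - 2*q + 6), (q - 2), (q - 5).

1/(q - 7)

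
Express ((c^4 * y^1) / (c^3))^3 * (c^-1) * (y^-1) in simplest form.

Inside the bracket: c^1 * y^1
Raise to the power 3: c^3 * y^3
Multiply by (c^-1) * (y^-1): add exponents.

c^2*y^2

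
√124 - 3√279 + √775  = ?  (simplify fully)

-2*√31

√124 = 2*√31; 3√279 = 9*√31; √775 = 5*√31
Combine: (2 - 9 + 5)·√31 = -2*√31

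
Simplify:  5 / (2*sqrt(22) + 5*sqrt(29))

Multiply numerator and denominator by -5*sqrt(29) + 2*sqrt(22).
Denominator becomes -637; numerator becomes -25*sqrt(29) + 10*sqrt(22).

(-10*sqrt(22) + 25*sqrt(29))/637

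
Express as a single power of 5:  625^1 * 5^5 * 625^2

625^1 = 5^4; 5^5 = 5^5; 625^2 = 5^8
Combine exponents: 5^17

5^17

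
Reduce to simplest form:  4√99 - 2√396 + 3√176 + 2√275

22*√11

4√99 = 12*√11; 2√396 = 12*√11; 3√176 = 12*√11; 2√275 = 10*√11
Combine: (12 - 12 + 12 + 10)·√11 = 22*√11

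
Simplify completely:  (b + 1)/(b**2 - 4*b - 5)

Factor: b**2 - 4*b - 5 = (b - 5)*(b + 1)
Cancel the common factor (b + 1).

1/(b - 5)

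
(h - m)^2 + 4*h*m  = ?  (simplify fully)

After expansion: h^2 + 2*h*m + m^2 — a perfect-square trinomial.

(h + m)^2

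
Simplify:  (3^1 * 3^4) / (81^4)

3^1 = 3^1; 3^4 = 3^4; 81^4 = 3^16
Combine exponents: 3^(-11)

3^(-11)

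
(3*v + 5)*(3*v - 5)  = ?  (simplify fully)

9*v^2 - 25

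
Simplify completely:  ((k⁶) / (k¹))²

Inside the bracket: k⁵
Raise to the power 2: k^10

k^10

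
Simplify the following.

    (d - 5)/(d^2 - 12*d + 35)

Factor: d^2 - 12*d + 35 = (d - 7)*(d - 5)
Cancel the common factor (d - 5).

1/(d - 7)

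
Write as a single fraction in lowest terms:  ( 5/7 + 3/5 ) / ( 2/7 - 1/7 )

Numerator: 5/7 + 3/5 = 46/35
Denominator: 2/7 - 1/7 = 1/7
Divide: (46/35) · (7) = 46/5

46/5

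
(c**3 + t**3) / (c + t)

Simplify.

Apply the sum-of-cubes factorisation and cancel (c + t).

c**2 - c*t + t**2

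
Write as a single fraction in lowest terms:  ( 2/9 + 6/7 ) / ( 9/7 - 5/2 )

Numerator: 2/9 + 6/7 = 68/63
Denominator: 9/7 - 5/2 = -17/14
Divide: (68/63) · (-14/17) = -8/9

-8/9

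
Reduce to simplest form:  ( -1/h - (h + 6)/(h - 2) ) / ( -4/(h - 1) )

(h³ + 6*h² - 9*h + 2)/(4*h² - 8*h)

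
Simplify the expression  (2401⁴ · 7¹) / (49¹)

2401⁴ = 7^16; 7¹ = 7^1; 49¹ = 7^2
Combine exponents: 7^15

7^15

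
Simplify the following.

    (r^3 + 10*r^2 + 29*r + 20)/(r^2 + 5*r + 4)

r + 5

Factor: r^3 + 10*r^2 + 29*r + 20 = (r + 1)*(r + 5)*(r + 4);  r^2 + 5*r + 4 = (r + 1)*(r + 4)
Cancel the common factors (r + 4), (r + 1).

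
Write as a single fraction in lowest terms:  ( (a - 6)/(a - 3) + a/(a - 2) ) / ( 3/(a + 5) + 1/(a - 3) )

(2*a³ - a² - 43*a + 60)/(4*a² - 12*a + 8)

Numerator: (a - 6)/(a - 3) + a/(a - 2) = (2*a² - 11*a + 12)/(a² - 5*a + 6)
Denominator: 3/(a + 5) + 1/(a - 3) = (4*a - 4)/(a² + 2*a - 15)
Divide: ((2*a² - 11*a + 12)/(a² - 5*a + 6)) · ((a² + 2*a - 15)/(4*a - 4)) = (2*a³ - a² - 43*a + 60)/(4*a² - 12*a + 8)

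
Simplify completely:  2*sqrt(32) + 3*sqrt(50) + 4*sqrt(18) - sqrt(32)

31*sqrt(2)

2*sqrt(32) = 8*sqrt(2); 3*sqrt(50) = 15*sqrt(2); 4*sqrt(18) = 12*sqrt(2); sqrt(32) = 4*sqrt(2)
Combine: (8 + 15 + 12 - 4)·sqrt(2) = 31*sqrt(2)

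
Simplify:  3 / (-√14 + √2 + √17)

Group as (√2 + √17) - √14; multiply by (√2 + √17) + √14, then rationalise the remaining surd.

(-5*√14 - √17 + 29*√2 + 4*√119)/37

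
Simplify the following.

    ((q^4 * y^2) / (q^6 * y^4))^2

1/(q^4*y^4)

Inside the bracket: (q^-2) * (y^-2)
Raise to the power 2: (q^-4) * (y^-4)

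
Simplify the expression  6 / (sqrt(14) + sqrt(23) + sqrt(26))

(-8*sqrt(2093) + 22*sqrt(26) + 34*sqrt(23) + 70*sqrt(14))/389

Group as (sqrt(23) + sqrt(26)) + sqrt(14); multiply by (sqrt(23) + sqrt(26)) - sqrt(14), then rationalise the remaining surd.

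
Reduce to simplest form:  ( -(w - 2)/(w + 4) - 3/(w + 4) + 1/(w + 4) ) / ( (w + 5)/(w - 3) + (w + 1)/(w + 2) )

Numerator: -(w - 2)/(w + 4) - 3/(w + 4) + 1/(w + 4) = -w/(w + 4)
Denominator: (w + 5)/(w - 3) + (w + 1)/(w + 2) = (2*w² + 5*w + 7)/(w² - w - 6)
Divide: (-w/(w + 4)) · ((w² - w - 6)/(2*w² + 5*w + 7)) = (-w³ + w² + 6*w)/(2*w³ + 13*w² + 27*w + 28)

(-w³ + w² + 6*w)/(2*w³ + 13*w² + 27*w + 28)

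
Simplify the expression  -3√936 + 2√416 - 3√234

-19*√26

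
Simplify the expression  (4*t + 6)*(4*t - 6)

16*t^2 - 36

Product of conjugates: (P+Q)(P-Q) = P^2 - Q^2.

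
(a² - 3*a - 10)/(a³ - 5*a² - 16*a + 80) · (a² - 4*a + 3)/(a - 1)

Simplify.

(a² - a - 6)/(a² - 16)

Factor: a² - 3*a - 10 = (a - 5)·(a + 2);  a³ - 5*a² - 16*a + 80 = (a + 4)·(a - 4)·(a - 5);  a² - 4*a + 3 = (a - 1)·(a - 3)
Cancel the common factors (a - 1), (a - 5).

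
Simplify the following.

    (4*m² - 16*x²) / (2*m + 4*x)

2*m - 4*x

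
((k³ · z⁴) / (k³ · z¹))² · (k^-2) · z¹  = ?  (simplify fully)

Inside the bracket: z³
Raise to the power 2: z⁶
Multiply by (k^-2) · z¹: add exponents.

z⁷/k²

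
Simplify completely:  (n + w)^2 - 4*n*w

Expanding gives n^2 - 2*n*w + w^2, a perfect square.

(n - w)^2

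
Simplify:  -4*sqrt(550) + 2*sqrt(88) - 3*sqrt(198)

4*sqrt(550) = 20*sqrt(22); 2*sqrt(88) = 4*sqrt(22); 3*sqrt(198) = 9*sqrt(22)
Combine: (-20 + 4 - 9)·sqrt(22) = -25*sqrt(22)

-25*sqrt(22)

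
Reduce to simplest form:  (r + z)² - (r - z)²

4*r*z

Binomially expand both and collect terms in r, z.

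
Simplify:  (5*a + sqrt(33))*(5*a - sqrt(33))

25*a^2 - 33

Difference of squares with P = 5*a, Q = sqrt(33).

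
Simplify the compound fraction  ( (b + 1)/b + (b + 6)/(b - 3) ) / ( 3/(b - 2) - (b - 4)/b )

Numerator: (b + 1)/b + (b + 6)/(b - 3) = (2*b^2 + 4*b - 3)/(b^2 - 3*b)
Denominator: 3/(b - 2) - (b - 4)/b = (-b^2 + 9*b - 8)/(b^2 - 2*b)
Divide: ((2*b^2 + 4*b - 3)/(b^2 - 3*b)) · ((b^2 - 2*b)/(-b^2 + 9*b - 8)) = (-2*b^3 + 11*b - 6)/(b^3 - 12*b^2 + 35*b - 24)

(-2*b^3 + 11*b - 6)/(b^3 - 12*b^2 + 35*b - 24)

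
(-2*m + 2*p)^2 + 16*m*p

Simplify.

Expand the square and combine the 16*m*p term.

4*(m + p)^2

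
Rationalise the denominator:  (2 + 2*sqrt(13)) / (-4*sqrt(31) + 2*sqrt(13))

Multiply numerator and denominator by 2*sqrt(13) + 4*sqrt(31).
Denominator becomes -444; numerator becomes 4*sqrt(13) + 8*sqrt(31) + 52 + 8*sqrt(403).

(-2*sqrt(403) - 13 - 2*sqrt(31) - sqrt(13))/111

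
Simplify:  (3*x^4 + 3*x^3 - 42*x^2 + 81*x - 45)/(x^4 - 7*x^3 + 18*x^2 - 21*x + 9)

(3*x + 15)/(x - 3)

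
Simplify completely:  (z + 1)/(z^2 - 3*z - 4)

1/(z - 4)

Factor: z^2 - 3*z - 4 = (z - 4)*(z + 1)
Cancel the common factor (z + 1).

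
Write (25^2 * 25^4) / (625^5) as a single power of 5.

5^(-8)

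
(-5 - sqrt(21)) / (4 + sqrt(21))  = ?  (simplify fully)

(-sqrt(21) - 1)/5

Multiply numerator and denominator by -sqrt(21) + 4.
Denominator becomes -5; numerator becomes 1 + sqrt(21).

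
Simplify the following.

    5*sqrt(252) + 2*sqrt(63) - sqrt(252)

30*sqrt(7)

5*sqrt(252) = 30*sqrt(7); 2*sqrt(63) = 6*sqrt(7); sqrt(252) = 6*sqrt(7)
Combine: (30 + 6 - 6)·sqrt(7) = 30*sqrt(7)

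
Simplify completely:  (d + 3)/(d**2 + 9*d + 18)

1/(d + 6)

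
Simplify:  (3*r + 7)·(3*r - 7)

Difference of squares with P = 3*r, Q = 7.

9*r² - 49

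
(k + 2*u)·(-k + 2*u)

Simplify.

Product of conjugates: (P+Q)(P-Q) = P^2 - Q^2.

-k² + 4*u²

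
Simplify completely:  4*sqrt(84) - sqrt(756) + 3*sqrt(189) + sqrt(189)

4*sqrt(84) = 8*sqrt(21); sqrt(756) = 6*sqrt(21); 3*sqrt(189) = 9*sqrt(21); sqrt(189) = 3*sqrt(21)
Combine: (8 - 6 + 9 + 3)·sqrt(21) = 14*sqrt(21)

14*sqrt(21)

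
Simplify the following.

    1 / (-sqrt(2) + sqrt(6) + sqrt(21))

Group as (sqrt(6) + sqrt(21)) - sqrt(2); multiply by (sqrt(6) + sqrt(21)) + sqrt(2), then rationalise the remaining surd.

(-17*sqrt(6) - 12*sqrt(7) + 25*sqrt(2) + 13*sqrt(21))/121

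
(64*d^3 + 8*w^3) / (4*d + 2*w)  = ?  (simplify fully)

16*d^2 - 8*d*w + 4*w^2

Apply the sum-of-cubes factorisation and cancel (4*d + 2*w).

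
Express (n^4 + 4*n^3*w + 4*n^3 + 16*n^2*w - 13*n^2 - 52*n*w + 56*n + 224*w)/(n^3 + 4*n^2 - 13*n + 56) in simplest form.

Factor: n^4 + 4*n^3*w + 4*n^3 + 16*n^2*w - 13*n^2 - 52*n*w + 56*n + 224*w = (n^2 - 3*n + 8)*(n + 7)*(n + 4*w);  n^3 + 4*n^2 - 13*n + 56 = (n^2 - 3*n + 8)*(n + 7)
Cancel the common factors (n^2 - 3*n + 8), (n + 7).

n + 4*w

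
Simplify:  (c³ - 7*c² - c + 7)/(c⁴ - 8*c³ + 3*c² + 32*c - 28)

(c + 1)/(c² - 4)

Factor: c³ - 7*c² - c + 7 = (c + 1)·(c - 7)·(c - 1);  c⁴ - 8*c³ + 3*c² + 32*c - 28 = (c - 2)·(c - 1)·(c - 7)·(c + 2)
Cancel the common factors (c - 7), (c - 1).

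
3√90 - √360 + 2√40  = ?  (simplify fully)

7*√10

3√90 = 9*√10; √360 = 6*√10; 2√40 = 4*√10
Combine: (9 - 6 + 4)·√10 = 7*√10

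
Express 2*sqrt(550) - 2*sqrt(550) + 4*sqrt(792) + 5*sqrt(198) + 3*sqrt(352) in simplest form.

51*sqrt(22)

2*sqrt(550) = 10*sqrt(22); 2*sqrt(550) = 10*sqrt(22); 4*sqrt(792) = 24*sqrt(22); 5*sqrt(198) = 15*sqrt(22); 3*sqrt(352) = 12*sqrt(22)
Combine: (10 - 10 + 24 + 15 + 12)·sqrt(22) = 51*sqrt(22)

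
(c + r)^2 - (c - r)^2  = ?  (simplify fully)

Binomially expand both and collect terms in c, r.

4*c*r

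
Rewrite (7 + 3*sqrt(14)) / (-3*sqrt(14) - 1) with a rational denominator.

Multiply numerator and denominator by -1 + 3*sqrt(14).
Denominator becomes -125; numerator becomes 18*sqrt(14) + 119.

(-119 - 18*sqrt(14))/125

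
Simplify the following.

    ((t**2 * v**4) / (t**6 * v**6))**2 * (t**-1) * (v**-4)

1/(t**9*v**8)

Inside the bracket: (t**-4) * (v**-2)
Raise to the power 2: (t**-8) * (v**-4)
Multiply by (t**-1) * (v**-4): add exponents.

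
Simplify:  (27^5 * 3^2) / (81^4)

3^1

27^5 = 3^15; 3^2 = 3^2; 81^4 = 3^16
Combine exponents: 3^1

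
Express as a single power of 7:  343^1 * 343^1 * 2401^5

7^26

343^1 = 7^3; 343^1 = 7^3; 2401^5 = 7^20
Combine exponents: 7^26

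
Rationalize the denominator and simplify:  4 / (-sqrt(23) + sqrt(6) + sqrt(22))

(-20*sqrt(23) + 28*sqrt(22) + 156*sqrt(6) + 16*sqrt(759))/503

Group as (sqrt(6) + sqrt(22)) - sqrt(23); multiply by (sqrt(6) + sqrt(22)) + sqrt(23), then rationalise the remaining surd.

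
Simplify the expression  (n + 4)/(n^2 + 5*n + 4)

Factor: n^2 + 5*n + 4 = (n + 4)*(n + 1)
Cancel the common factor (n + 4).

1/(n + 1)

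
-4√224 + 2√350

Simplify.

4√224 = 16*√14; 2√350 = 10*√14
Combine: (-16 + 10)·√14 = -6*√14

-6*√14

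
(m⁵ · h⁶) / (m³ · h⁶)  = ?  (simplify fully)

m²

Quotient: m²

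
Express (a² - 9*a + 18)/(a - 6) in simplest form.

a - 3

Factor: a² - 9*a + 18 = (a - 3)·(a - 6)
Cancel the common factor (a - 6).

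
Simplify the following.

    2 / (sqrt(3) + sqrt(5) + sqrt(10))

Group as (sqrt(3) + sqrt(5)) + sqrt(10); multiply by (sqrt(3) + sqrt(5)) - sqrt(10), then rationalise the remaining surd.

(-5*sqrt(6) - sqrt(10) + 4*sqrt(5) + 6*sqrt(3))/14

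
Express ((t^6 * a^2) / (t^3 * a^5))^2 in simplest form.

t^6/a^6

Inside the bracket: t^3 * (a^-3)
Raise to the power 2: t^6 * (a^-6)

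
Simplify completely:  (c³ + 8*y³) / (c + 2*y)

c² - 2*c*y + 4*y²

Factor as (a+b)(a^2-ab+b^2) with a=c, b=(2*y).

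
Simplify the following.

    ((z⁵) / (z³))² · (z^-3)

z

Inside the bracket: z²
Raise to the power 2: z⁴
Multiply by (z^-3): add exponents.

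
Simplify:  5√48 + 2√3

5√48 = 20*√3; 2√3 = 2*√3
Combine: (20 + 2)·√3 = 22*√3

22*√3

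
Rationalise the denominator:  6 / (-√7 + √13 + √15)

(-42*√7 + 10*√15 + 18*√13 + 4*√1365)/113

Group as (√13 + √15) - √7; multiply by (√13 + √15) + √7, then rationalise the remaining surd.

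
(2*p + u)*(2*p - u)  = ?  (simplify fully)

4*p^2 - u^2

(2*p)^2 - (u)^2 = 4*p^2 - u^2.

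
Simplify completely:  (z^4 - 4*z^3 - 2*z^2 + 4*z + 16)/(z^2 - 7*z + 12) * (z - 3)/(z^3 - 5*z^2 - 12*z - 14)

(z - 2)/(z - 7)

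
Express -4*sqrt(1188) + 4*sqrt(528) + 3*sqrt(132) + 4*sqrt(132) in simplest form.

6*sqrt(33)

4*sqrt(1188) = 24*sqrt(33); 4*sqrt(528) = 16*sqrt(33); 3*sqrt(132) = 6*sqrt(33); 4*sqrt(132) = 8*sqrt(33)
Combine: (-24 + 16 + 6 + 8)·sqrt(33) = 6*sqrt(33)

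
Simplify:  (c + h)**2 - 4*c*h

Expand the square and combine the 4*c*h term.

(c - h)**2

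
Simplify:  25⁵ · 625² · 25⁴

25⁵ = 5^10; 625² = 5^8; 25⁴ = 5^8
Combine exponents: 5^26

5^26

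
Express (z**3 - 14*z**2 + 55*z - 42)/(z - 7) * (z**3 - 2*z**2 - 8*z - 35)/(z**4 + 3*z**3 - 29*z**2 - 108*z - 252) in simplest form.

(z**2 - 6*z + 5)/(z + 6)

Factor: z**3 - 14*z**2 + 55*z - 42 = (z - 6)*(z - 7)*(z - 1);  z**3 - 2*z**2 - 8*z - 35 = (z - 5)*(z**2 + 3*z + 7);  z**4 + 3*z**3 - 29*z**2 - 108*z - 252 = (z**2 + 3*z + 7)*(z + 6)*(z - 6)
Cancel the common factors (z**2 + 3*z + 7), (z - 7), (z - 6).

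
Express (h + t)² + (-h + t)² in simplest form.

2*h² + 2*t²

Binomially expand both and collect terms in t, h.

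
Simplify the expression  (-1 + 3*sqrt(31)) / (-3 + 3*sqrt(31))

Multiply numerator and denominator by -3*sqrt(31) - 3.
Denominator becomes -270; numerator becomes -276 - 6*sqrt(31).

(sqrt(31) + 46)/45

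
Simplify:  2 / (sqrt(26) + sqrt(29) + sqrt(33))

(-sqrt(24882) + 11*sqrt(33) + 15*sqrt(29) + 18*sqrt(26))/633

Group as (sqrt(29) + sqrt(33)) + sqrt(26); multiply by (sqrt(29) + sqrt(33)) - sqrt(26), then rationalise the remaining surd.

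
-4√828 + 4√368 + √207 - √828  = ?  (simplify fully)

-11*√23

4√828 = 24*√23; 4√368 = 16*√23; √207 = 3*√23; √828 = 6*√23
Combine: (-24 + 16 + 3 - 6)·√23 = -11*√23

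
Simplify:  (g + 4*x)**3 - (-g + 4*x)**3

Only the odd-power cross terms survive.

2*g*(g**2 + 48*x**2)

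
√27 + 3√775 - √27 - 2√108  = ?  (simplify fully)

√27 = 3*√3; 3√775 = 15*√31; √27 = 3*√3; 2√108 = 12*√3

-12*√3 + 15*√31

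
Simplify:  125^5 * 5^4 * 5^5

5^24

125^5 = 5^15; 5^4 = 5^4; 5^5 = 5^5
Combine exponents: 5^24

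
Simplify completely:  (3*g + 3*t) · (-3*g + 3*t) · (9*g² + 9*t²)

-81*g⁴ + 81*t⁴

Pair the conjugate factors: ((3*t)+(3*g))((3*t)-(3*g)) = -9*g² + 9*t², then repeat with the next factor.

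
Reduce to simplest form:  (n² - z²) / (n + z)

n - z

Factor n^2 - z^2 and cancel (n + z).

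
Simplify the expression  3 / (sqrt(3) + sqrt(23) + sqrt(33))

(-18*sqrt(253) - 21*sqrt(33) + 39*sqrt(23) + 159*sqrt(3))/227

Group as (sqrt(3) + sqrt(23)) + sqrt(33); multiply by (sqrt(3) + sqrt(23)) - sqrt(33), then rationalise the remaining surd.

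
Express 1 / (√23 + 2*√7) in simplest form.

Multiply numerator and denominator by -√23 + 2*√7.
Denominator becomes 5; numerator becomes -√23 + 2*√7.

(-√23 + 2*√7)/5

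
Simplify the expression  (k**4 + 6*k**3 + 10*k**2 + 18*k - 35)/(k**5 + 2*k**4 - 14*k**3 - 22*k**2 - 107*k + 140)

1/(k - 4)

Factor: k**4 + 6*k**3 + 10*k**2 + 18*k - 35 = (k**2 + 2*k + 7)*(k - 1)*(k + 5);  k**5 + 2*k**4 - 14*k**3 - 22*k**2 - 107*k + 140 = (k - 4)*(k + 5)*(k - 1)*(k**2 + 2*k + 7)
Cancel the common factors (k**2 + 2*k + 7), (k - 1), (k + 5).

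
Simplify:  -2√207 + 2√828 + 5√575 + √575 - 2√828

2√207 = 6*√23; 2√828 = 12*√23; 5√575 = 25*√23; √575 = 5*√23; 2√828 = 12*√23
Combine: (-6 + 12 + 25 + 5 - 12)·√23 = 24*√23

24*√23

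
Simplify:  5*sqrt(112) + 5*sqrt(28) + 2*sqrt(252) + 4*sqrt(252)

66*sqrt(7)

5*sqrt(112) = 20*sqrt(7); 5*sqrt(28) = 10*sqrt(7); 2*sqrt(252) = 12*sqrt(7); 4*sqrt(252) = 24*sqrt(7)
Combine: (20 + 10 + 12 + 24)·sqrt(7) = 66*sqrt(7)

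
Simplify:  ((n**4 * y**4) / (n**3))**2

Inside the bracket: n**1 * y**4
Raise to the power 2: n**2 * y**8

n**2*y**8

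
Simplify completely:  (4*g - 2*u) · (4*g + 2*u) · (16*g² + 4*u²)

Telescope via difference of squares: ((4*g)+(2*u))((4*g)-(2*u)) = 16*g² - 4*u², then repeat with the next factor.

256*g⁴ - 16*u⁴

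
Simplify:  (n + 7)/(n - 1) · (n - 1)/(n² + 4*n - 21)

Factor: n² + 4*n - 21 = (n - 3)·(n + 7)
Cancel the common factors (n - 1), (n + 7).

1/(n - 3)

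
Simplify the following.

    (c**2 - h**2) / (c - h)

c + h

Factor c**2 - h**2 and cancel (c - h).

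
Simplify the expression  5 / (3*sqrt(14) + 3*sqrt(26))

(-5*sqrt(14) + 5*sqrt(26))/36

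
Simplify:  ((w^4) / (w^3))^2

Inside the bracket: w^1
Raise to the power 2: w^2

w^2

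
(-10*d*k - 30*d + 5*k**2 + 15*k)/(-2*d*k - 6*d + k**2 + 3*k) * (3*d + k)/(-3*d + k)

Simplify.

Factor: -10*d*k - 30*d + 5*k**2 + 15*k = 5*(k + 3)*(-2*d + k);  -2*d*k - 6*d + k**2 + 3*k = (k + 3)*(-2*d + k)
Cancel the common factors (k + 3), (-2*d + k).

(-15*d - 5*k)/(3*d - k)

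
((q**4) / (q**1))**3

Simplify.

Inside the bracket: q**3
Raise to the power 3: q**9

q**9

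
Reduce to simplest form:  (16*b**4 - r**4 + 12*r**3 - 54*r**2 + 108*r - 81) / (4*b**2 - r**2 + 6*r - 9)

4*b**2 + r**2 - 6*r + 9

Difference of fourth powers: factor out (4*b**2 - (r - 3)**2).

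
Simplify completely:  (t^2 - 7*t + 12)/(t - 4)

Factor: t^2 - 7*t + 12 = (t - 3)*(t - 4)
Cancel the common factor (t - 4).

t - 3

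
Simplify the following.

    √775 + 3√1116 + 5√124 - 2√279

27*√31

√775 = 5*√31; 3√1116 = 18*√31; 5√124 = 10*√31; 2√279 = 6*√31
Combine: (5 + 18 + 10 - 6)·√31 = 27*√31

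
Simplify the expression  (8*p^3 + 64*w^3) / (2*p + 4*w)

4*p^2 - 8*p*w + 16*w^2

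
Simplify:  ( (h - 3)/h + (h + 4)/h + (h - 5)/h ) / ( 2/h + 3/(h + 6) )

Numerator: (h - 3)/h + (h + 4)/h + (h - 5)/h = (3*h - 4)/h
Denominator: 2/h + 3/(h + 6) = (5*h + 12)/(h² + 6*h)
Divide: ((3*h - 4)/h) · ((h² + 6*h)/(5*h + 12)) = (3*h² + 14*h - 24)/(5*h + 12)

(3*h² + 14*h - 24)/(5*h + 12)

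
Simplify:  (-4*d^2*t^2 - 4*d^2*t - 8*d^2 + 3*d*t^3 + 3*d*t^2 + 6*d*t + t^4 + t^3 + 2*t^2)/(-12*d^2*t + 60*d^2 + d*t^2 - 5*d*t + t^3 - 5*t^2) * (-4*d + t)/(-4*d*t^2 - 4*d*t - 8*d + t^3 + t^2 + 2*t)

(-d + t)/(-3*d*t + 15*d + t^2 - 5*t)

Factor: -4*d^2*t^2 - 4*d^2*t - 8*d^2 + 3*d*t^3 + 3*d*t^2 + 6*d*t + t^4 + t^3 + 2*t^2 = (-d + t)*(4*d + t)*(t^2 + t + 2);  -12*d^2*t + 60*d^2 + d*t^2 - 5*d*t + t^3 - 5*t^2 = (t - 5)*(4*d + t)*(-3*d + t);  -4*d*t^2 - 4*d*t - 8*d + t^3 + t^2 + 2*t = (t^2 + t + 2)*(-4*d + t)
Cancel the common factors (t^2 + t + 2), (-4*d + t), (4*d + t).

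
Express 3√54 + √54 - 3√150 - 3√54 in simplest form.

3√54 = 9*√6; √54 = 3*√6; 3√150 = 15*√6; 3√54 = 9*√6
Combine: (9 + 3 - 15 - 9)·√6 = -12*√6

-12*√6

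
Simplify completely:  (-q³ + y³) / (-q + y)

q² + q*y + y²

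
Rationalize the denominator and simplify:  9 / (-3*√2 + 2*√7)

(27*√2 + 18*√7)/10

Multiply numerator and denominator by 3*√2 + 2*√7.
Denominator becomes 10; numerator becomes 27*√2 + 18*√7.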